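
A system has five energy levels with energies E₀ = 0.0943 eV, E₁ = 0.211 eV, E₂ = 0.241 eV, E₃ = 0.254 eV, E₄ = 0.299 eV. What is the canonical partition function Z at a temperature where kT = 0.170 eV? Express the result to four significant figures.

Z = 1.502

Eᵢ/kT = 0.554706, 1.24118, 1.41765, 1.49412, 1.75882.
Z = Σ e^(−Eᵢ/kT) = e^(−0.554706) + e^(−1.24118) + e^(−1.41765) + e^(−1.49412) + e^(−1.75882) = 0.574241 + 0.289043 + 0.242283 + 0.224446 + 0.172248 = 1.50226.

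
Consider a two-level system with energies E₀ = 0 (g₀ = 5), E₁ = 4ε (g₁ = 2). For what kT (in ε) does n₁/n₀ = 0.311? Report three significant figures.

15.9 ε

n₁/n₀ = (g₁/g₀) exp[−(E₁−E₀)/kT] = 0.311.
⇒ (E₁−E₀)/kT = ln((2/5)/0.311) = ln(1.2862) = 0.25169.
kT = 4ε / 0.25169 = 15.9 ε.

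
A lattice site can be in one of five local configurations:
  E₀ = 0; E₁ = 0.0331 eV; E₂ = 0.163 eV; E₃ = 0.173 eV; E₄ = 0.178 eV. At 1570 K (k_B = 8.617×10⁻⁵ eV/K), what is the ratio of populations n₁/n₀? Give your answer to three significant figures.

0.783

k_BT = 8.617×10⁻⁵ × 1570 K = 0.13529 eV.
n₁/n₀ = exp[−(E₁−E₀)/kT] = exp(−(0.0331 eV)/(0.13529 eV)) = exp(-0.24466) = 0.783.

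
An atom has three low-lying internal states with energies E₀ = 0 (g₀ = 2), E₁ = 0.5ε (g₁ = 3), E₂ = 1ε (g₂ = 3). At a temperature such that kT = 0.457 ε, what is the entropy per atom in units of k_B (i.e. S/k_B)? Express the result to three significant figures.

1.76

Eᵢ/kT = 0, 1.0941, 2.1882.
Z = Σ gᵢe^(−Eᵢ/kT) = 2·e^(−0) + 3·e^(−1.0941) + 3·e^(−2.1882) = 2.0000 + 1.0045 + 0.33636 = 3.3409.
⟨E⟩ = Σ EᵢPᵢ = 0.25101 ε.
S/k_B = ln Z + ⟨E⟩/kT = ln(3.3409) + 0.25101/0.457 = 1.2062 + 0.54926 = 1.76.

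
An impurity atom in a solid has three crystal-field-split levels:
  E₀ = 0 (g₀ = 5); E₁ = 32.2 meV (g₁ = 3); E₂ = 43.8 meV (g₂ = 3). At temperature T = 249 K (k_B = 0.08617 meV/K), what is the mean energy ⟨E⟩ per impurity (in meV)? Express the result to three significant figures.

k_BT = 0.08617 × 249 K = 21.456 meV.
Eᵢ/kT = 0, 1.5007, 2.0414.
Z = Σ gᵢe^(−Eᵢ/kT) = 5·e^(−0) + 3·e^(−1.5007) + 3·e^(−2.0414) = 5.0000 + 0.66892 + 0.38954 = 6.0585.
⟨E⟩ = Σ Eᵢ gᵢe^(−Eᵢ/kT) / Z = (0·5.0000 + 32.2·0.66892 + 43.8·0.38954) / 6.0585 = 6.37 meV.

6.37 meV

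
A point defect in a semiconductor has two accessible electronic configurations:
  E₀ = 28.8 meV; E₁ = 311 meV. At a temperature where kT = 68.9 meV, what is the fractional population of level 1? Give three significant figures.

0.0164

Eᵢ/kT = 0.41800, 4.5138.
Z = Σ e^(−Eᵢ/kT) = e^(−0.41800) + e^(−4.5138) = 0.65836 + 0.010957 = 0.66932.
P₁ = e^(−E₁/kT) / Z = 0.010957/0.66932 = 0.0164.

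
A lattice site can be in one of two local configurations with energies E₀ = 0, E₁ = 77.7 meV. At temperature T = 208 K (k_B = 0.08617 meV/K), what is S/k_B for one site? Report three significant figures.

k_BT = 0.08617 × 208 K = 17.923 meV.
Eᵢ/kT = 0, 4.3352.
Z = Σ e^(−Eᵢ/kT) = e^(−0) + e^(−4.3352) = 1.0000 + 0.013099 = 1.0131.
⟨E⟩ = Σ EᵢPᵢ = 1.0046 meV.
S/k_B = ln Z + ⟨E⟩/kT = ln(1.0131) + 1.0046/17.923 = 0.013015 + 0.056051 = 0.0691.

0.0691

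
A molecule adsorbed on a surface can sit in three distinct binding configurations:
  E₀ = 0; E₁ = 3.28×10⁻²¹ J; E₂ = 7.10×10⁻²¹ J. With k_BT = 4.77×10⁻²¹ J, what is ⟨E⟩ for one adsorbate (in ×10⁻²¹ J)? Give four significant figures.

1.881 ×10⁻²¹ J

Eᵢ/kT = 0, 0.687631, 1.48847.
Z = Σ e^(−Eᵢ/kT) = e^(−0) + e^(−0.687631) + e^(−1.48847) = 1.00000 + 0.502766 + 0.225718 = 1.72848.
⟨E⟩ = Σ Eᵢ e^(−Eᵢ/kT) / Z = (0·1.00000 + 3.28·0.502766 + 7.10·0.225718) / 1.72848 = 1.881 ×10⁻²¹ J.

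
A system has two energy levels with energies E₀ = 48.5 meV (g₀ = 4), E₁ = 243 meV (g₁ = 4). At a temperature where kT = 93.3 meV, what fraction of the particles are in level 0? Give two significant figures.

0.89

Eᵢ/kT = 0.5198, 2.605.
Z = Σ gᵢe^(−Eᵢ/kT) = 4·e^(−0.5198) + 4·e^(−2.605) = 2.379 + 0.2956 = 2.675.
P₀ = g₀ e^(−E₀/kT) / Z = 2.379/2.675 = 0.89.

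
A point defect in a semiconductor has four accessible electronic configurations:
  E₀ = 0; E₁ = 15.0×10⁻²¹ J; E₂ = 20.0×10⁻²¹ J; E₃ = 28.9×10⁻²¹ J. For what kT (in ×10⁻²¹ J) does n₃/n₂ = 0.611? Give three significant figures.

18.1 ×10⁻²¹ J

n₃/n₂ = exp[−(E₃−E₂)/kT] = 0.611.
⇒ (E₃−E₂)/kT = ln(1/0.611) = ln(1.6367) = 0.49268.
kT = 8.9 ×10⁻²¹ J / 0.49268 = 18.1 ×10⁻²¹ J.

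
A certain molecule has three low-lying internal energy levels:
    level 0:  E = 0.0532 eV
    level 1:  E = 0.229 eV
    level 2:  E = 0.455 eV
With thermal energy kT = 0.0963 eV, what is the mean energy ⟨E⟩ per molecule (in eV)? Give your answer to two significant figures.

Eᵢ/kT = 0.5524, 2.378, 4.725.
Z = Σ e^(−Eᵢ/kT) = e^(−0.5524) + e^(−2.378) + e^(−4.725) = 0.5756 + 0.09274 + 0.008871 = 0.6772.
⟨E⟩ = Σ Eᵢ e^(−Eᵢ/kT) / Z = (0.0532·0.5756 + 0.229·0.09274 + 0.455·0.008871) / 0.6772 = 0.083 eV.

0.083 eV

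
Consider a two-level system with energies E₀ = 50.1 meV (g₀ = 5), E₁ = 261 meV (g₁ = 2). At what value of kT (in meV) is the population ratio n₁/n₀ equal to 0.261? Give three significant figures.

494 meV

n₁/n₀ = (g₁/g₀) exp[−(E₁−E₀)/kT] = 0.261.
⇒ (E₁−E₀)/kT = ln((2/5)/0.261) = ln(1.5326) = 0.42697.
kT = 210.9 meV / 0.42697 = 494 meV.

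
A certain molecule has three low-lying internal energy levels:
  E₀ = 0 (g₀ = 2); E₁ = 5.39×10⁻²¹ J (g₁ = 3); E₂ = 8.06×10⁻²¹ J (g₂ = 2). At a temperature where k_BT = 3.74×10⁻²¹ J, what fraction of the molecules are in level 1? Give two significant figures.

0.24

Eᵢ/kT = 0, 1.441, 2.155.
Z = Σ gᵢe^(−Eᵢ/kT) = 2·e^(−0) + 3·e^(−1.441) + 2·e^(−2.155) = 2.000 + 0.7101 + 0.2318 = 2.942.
P₁ = g₁ e^(−E₁/kT) / Z = 0.7101/2.942 = 0.24.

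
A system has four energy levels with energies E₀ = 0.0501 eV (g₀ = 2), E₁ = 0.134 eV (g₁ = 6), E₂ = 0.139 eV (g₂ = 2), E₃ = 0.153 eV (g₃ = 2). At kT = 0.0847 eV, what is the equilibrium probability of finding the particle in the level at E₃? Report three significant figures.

Eᵢ/kT = 0.59150, 1.5821, 1.6411, 1.8064.
Z = Σ gᵢe^(−Eᵢ/kT) = 2·e^(−0.59150) + 6·e^(−1.5821) + 2·e^(−1.6411) + 2·e^(−1.8064) = 1.1070 + 1.2333 + 0.38753 + 0.32849 = 3.0563.
P₃ = g₃ e^(−E₃/kT) / Z = 0.32849/3.0563 = 0.107.

0.107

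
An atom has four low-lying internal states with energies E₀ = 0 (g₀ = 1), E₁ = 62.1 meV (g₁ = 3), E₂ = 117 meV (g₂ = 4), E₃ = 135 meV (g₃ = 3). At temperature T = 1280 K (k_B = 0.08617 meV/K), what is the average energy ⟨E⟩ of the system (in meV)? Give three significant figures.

k_BT = 0.08617 × 1280 K = 110.30 meV.
Eᵢ/kT = 0, 0.56301, 1.0607, 1.2239.
Z = Σ gᵢe^(−Eᵢ/kT) = 1·e^(−0) + 3·e^(−0.56301) + 4·e^(−1.0607) + 3·e^(−1.2239) = 1.0000 + 1.7085 + 1.3849 + 0.88224 = 4.9756.
⟨E⟩ = Σ Eᵢ gᵢe^(−Eᵢ/kT) / Z = (0·1.0000 + 62.1·1.7085 + 117·1.3849 + 135·0.88224) / 4.9756 = 77.8 meV.

77.8 meV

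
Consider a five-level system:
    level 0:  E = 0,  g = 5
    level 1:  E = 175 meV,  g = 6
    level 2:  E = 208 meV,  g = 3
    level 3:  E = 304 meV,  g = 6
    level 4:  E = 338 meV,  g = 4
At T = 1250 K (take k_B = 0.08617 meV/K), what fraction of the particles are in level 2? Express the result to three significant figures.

k_BT = 0.08617 × 1250 K = 107.71 meV.
Eᵢ/kT = 0, 1.6247, 1.9311, 2.8224, 3.1381.
Z = Σ gᵢe^(−Eᵢ/kT) = 5·e^(−0) + 6·e^(−1.6247) + 3·e^(−1.9311) + 6·e^(−2.8224) + 4·e^(−3.1381) = 5.0000 + 1.1818 + 0.43497 + 0.35678 + 0.17346 = 7.1470.
P₂ = g₂ e^(−E₂/kT) / Z = 0.43497/7.1470 = 0.0609.

0.0609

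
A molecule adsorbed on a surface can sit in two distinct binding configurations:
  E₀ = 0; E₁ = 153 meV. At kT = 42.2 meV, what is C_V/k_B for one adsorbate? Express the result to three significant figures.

Eᵢ/kT = 0, 3.6256.
Z = Σ e^(−Eᵢ/kT) = e^(−0) + e^(−3.6256) = 1.0000 + 0.026633 = 1.0266.
⟨E⟩ = 3.9693 meV, ⟨E²⟩ = 607.30 meV².
C_V/k_B = (⟨E²⟩ − ⟨E⟩²)/(kT)² = (607.30 − 15.755)/1780.8 = 0.332.

0.332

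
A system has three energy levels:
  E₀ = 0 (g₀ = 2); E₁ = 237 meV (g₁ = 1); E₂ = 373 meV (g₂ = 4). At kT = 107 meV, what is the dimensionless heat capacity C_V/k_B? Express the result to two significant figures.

0.82

Eᵢ/kT = 0, 2.215, 3.486.
Z = Σ gᵢe^(−Eᵢ/kT) = 2·e^(−0) + 1·e^(−2.215) + 4·e^(−3.486) = 2.000 + 0.1092 + 0.1225 = 2.232.
⟨E⟩ = 32.07 meV, ⟨E²⟩ = 10380 meV².
C_V/k_B = (⟨E²⟩ − ⟨E⟩²)/(kT)² = (10380 − 1028)/11450 = 0.82.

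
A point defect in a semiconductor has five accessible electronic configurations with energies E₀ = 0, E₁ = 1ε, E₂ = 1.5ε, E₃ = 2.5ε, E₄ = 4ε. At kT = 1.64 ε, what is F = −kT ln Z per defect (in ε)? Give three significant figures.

Eᵢ/kT = 0, 0.60976, 0.91463, 1.5244, 2.4390.
Z = Σ e^(−Eᵢ/kT) = e^(−0) + e^(−0.60976) + e^(−0.91463) + e^(−1.5244) + e^(−2.4390) = 1.0000 + 0.54348 + 0.40066 + 0.21775 + 0.087248 = 2.2491.
F = −kT ln Z = −1.64 × ln(2.2491) = −1.64 × 0.81053 = -1.33 ε.

-1.33 ε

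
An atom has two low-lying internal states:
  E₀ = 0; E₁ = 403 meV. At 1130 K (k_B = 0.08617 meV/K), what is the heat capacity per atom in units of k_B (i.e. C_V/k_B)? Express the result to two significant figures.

0.26

k_BT = 0.08617 × 1130 K = 97.37 meV.
Eᵢ/kT = 0, 4.139.
Z = Σ e^(−Eᵢ/kT) = e^(−0) + e^(−4.139) = 1.000 + 0.01594 = 1.016.
⟨E⟩ = 6.323 meV, ⟨E²⟩ = 2548 meV².
C_V/k_B = (⟨E²⟩ − ⟨E⟩²)/(kT)² = (2548 − 39.98)/9481 = 0.26.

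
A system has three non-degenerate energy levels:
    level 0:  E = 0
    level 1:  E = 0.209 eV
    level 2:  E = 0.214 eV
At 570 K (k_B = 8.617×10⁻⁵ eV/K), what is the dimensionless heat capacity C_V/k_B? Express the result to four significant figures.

0.4743

k_BT = 8.617×10⁻⁵ × 570 K = 0.0491169 eV.
Eᵢ/kT = 0, 4.25515, 4.35695.
Z = Σ e^(−Eᵢ/kT) = e^(−0) + e^(−4.25515) + e^(−4.35695) = 1.00000 + 0.0141910 + 0.0128174 = 1.02701.
⟨E⟩ = 0.00555870 eV, ⟨E²⟩ = 0.00117512 eV².
C_V/k_B = (⟨E²⟩ − ⟨E⟩²)/(kT)² = (0.00117512 − 0.0000308991)/0.00241247 = 0.4743.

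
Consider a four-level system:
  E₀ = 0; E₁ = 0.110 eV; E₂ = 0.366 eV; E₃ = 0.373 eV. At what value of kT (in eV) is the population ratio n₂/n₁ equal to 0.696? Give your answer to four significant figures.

0.7064 eV

n₂/n₁ = exp[−(E₂−E₁)/kT] = 0.696.
⇒ (E₂−E₁)/kT = ln(1/0.696) = ln(1.43678) = 0.362404.
kT = 0.256 eV / 0.362404 = 0.7064 eV.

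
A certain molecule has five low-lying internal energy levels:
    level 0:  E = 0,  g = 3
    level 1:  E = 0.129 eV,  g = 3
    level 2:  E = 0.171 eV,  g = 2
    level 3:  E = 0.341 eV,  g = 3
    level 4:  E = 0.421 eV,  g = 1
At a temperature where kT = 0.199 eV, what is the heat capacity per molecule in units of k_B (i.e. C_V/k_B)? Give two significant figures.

Eᵢ/kT = 0, 0.6482, 0.8593, 1.714, 2.116.
Z = Σ gᵢe^(−Eᵢ/kT) = 3·e^(−0) + 3·e^(−0.6482) + 2·e^(−0.8593) + 3·e^(−1.714) + 1·e^(−2.116) = 3.000 + 1.569 + 0.8469 + 0.5404 + 0.1205 = 6.077.
⟨E⟩ = 0.09581 eV, ⟨E²⟩ = 0.02223 eV².
C_V/k_B = (⟨E²⟩ − ⟨E⟩²)/(kT)² = (0.02223 − 0.009180)/0.03960 = 0.33.

0.33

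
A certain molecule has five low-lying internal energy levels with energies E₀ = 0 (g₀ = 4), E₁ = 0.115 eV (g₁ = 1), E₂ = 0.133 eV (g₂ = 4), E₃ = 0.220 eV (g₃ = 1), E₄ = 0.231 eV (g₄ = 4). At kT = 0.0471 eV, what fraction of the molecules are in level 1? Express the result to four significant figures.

Eᵢ/kT = 0, 2.44161, 2.82378, 4.67091, 4.90446.
Z = Σ gᵢe^(−Eᵢ/kT) = 4·e^(−0) + 1·e^(−2.44161) + 4·e^(−2.82378) + 1·e^(−4.67091) + 4·e^(−4.90446) = 4.00000 + 0.0870206 + 0.237524 + 0.00936374 + 0.0296538 = 4.36356.
P₁ = g₁ e^(−E₁/kT) / Z = 0.0870206/4.36356 = 0.01994.

0.01994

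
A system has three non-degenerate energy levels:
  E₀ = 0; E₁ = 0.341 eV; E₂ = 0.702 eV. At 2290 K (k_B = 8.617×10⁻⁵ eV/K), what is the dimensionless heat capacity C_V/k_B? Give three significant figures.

0.624

k_BT = 8.617×10⁻⁵ × 2290 K = 0.19733 eV.
Eᵢ/kT = 0, 1.7281, 3.5575.
Z = Σ e^(−Eᵢ/kT) = e^(−0) + e^(−1.7281) + e^(−3.5575) = 1.0000 + 0.17762 + 0.028510 = 1.2061.
⟨E⟩ = 0.066812 eV, ⟨E²⟩ = 0.028773 eV².
C_V/k_B = (⟨E²⟩ − ⟨E⟩²)/(kT)² = (0.028773 − 0.0044638)/0.038939 = 0.624.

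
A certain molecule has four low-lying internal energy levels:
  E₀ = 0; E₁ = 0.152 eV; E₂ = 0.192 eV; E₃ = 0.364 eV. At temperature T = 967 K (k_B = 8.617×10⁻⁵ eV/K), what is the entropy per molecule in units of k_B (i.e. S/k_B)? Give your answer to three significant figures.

k_BT = 8.617×10⁻⁵ × 967 K = 0.083326 eV.
Eᵢ/kT = 0, 1.8242, 2.3042, 4.3684.
Z = Σ e^(−Eᵢ/kT) = e^(−0) + e^(−1.8242) + e^(−2.3042) + e^(−4.3684) = 1.0000 + 0.16135 + 0.099839 + 0.012671 = 1.2739.
⟨E⟩ = Σ EᵢPᵢ = 0.037920 eV.
S/k_B = ln Z + ⟨E⟩/kT = ln(1.2739) + 0.037920/0.083326 = 0.24208 + 0.45508 = 0.697.

0.697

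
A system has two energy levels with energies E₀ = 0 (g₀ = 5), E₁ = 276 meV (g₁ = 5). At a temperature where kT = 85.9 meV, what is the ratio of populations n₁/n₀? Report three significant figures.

0.0402

n₁/n₀ = (g₁/g₀) exp[−(E₁−E₀)/kT] = (5/5) × exp(−(276 meV)/(85.9 meV)) = (5/5) × exp(-3.2130) = 0.0402.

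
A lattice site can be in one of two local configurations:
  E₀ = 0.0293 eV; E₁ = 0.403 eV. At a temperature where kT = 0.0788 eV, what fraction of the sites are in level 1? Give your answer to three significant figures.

0.00864

Eᵢ/kT = 0.37183, 5.1142.
Z = Σ e^(−Eᵢ/kT) = e^(−0.37183) + e^(−5.1142) = 0.68947 + 0.0060108 = 0.69548.
P₁ = e^(−E₁/kT) / Z = 0.0060108/0.69548 = 0.00864.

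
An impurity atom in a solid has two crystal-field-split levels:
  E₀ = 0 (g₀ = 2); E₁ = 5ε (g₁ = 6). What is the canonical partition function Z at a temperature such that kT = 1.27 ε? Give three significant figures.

Z = 2.12

Eᵢ/kT = 0, 3.9370.
Z = Σ gᵢe^(−Eᵢ/kT) = 2·e^(−0) + 6·e^(−3.9370) = 2.0000 + 0.11704 = 2.1170.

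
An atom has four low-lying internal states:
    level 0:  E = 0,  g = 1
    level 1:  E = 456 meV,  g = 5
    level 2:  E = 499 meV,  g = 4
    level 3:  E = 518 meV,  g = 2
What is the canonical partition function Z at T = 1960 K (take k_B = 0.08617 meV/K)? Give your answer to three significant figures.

Z = 1.64

k_BT = 0.08617 × 1960 K = 168.89 meV.
Eᵢ/kT = 0, 2.7000, 2.9546, 3.0671.
Z = Σ gᵢe^(−Eᵢ/kT) = 1·e^(−0) + 5·e^(−2.7000) + 4·e^(−2.9546) + 2·e^(−3.0671) = 1.0000 + 0.33603 + 0.20840 + 0.093112 = 1.6375.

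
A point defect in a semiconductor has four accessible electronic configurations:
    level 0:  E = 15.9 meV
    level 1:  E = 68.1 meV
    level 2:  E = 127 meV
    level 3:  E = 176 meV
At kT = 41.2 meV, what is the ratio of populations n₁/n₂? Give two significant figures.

4.2

n₁/n₂ = exp[−(E₁−E₂)/kT] = exp(−(-58.9 meV)/(41.2 meV)) = exp(1.430) = 4.2.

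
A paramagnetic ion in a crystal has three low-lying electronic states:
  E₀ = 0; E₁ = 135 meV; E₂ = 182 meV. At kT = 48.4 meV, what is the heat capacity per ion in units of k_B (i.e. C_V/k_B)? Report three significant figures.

0.687

Eᵢ/kT = 0, 2.7893, 3.7603.
Z = Σ e^(−Eᵢ/kT) = e^(−0) + e^(−2.7893) + e^(−3.7603) = 1.0000 + 0.061464 + 0.023277 = 1.0847.
⟨E⟩ = 11.555 meV, ⟨E²⟩ = 1743.5 meV².
C_V/k_B = (⟨E²⟩ − ⟨E⟩²)/(kT)² = (1743.5 − 133.52)/2342.6 = 0.687.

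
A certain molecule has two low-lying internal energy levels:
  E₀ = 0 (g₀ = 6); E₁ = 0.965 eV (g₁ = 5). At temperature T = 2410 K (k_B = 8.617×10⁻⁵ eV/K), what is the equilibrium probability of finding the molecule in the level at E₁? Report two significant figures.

0.0079

k_BT = 8.617×10⁻⁵ × 2410 K = 0.2077 eV.
Eᵢ/kT = 0, 4.646.
Z = Σ gᵢe^(−Eᵢ/kT) = 6·e^(−0) + 5·e^(−4.646) = 6.000 + 0.04800 = 6.048.
P₁ = g₁ e^(−E₁/kT) / Z = 0.04800/6.048 = 0.0079.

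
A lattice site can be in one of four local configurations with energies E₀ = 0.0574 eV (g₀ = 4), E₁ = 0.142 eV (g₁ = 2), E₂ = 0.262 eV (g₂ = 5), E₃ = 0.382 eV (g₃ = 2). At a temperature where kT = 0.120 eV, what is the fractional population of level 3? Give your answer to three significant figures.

0.0222

Eᵢ/kT = 0.47833, 1.1833, 2.1833, 3.1833.
Z = Σ gᵢe^(−Eᵢ/kT) = 4·e^(−0.47833) + 2·e^(−1.1833) + 5·e^(−2.1833) + 2·e^(−3.1833) = 2.4793 + 0.61253 + 0.56335 + 0.082897 = 3.7381.
P₃ = g₃ e^(−E₃/kT) / Z = 0.082897/3.7381 = 0.0222.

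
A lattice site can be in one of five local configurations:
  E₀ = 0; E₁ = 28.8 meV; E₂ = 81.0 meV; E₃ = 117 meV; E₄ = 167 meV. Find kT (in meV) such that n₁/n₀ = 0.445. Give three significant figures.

n₁/n₀ = exp[−(E₁−E₀)/kT] = 0.445.
⇒ (E₁−E₀)/kT = ln(1/0.445) = ln(2.2472) = 0.80968.
kT = 28.8 meV / 0.80968 = 35.6 meV.

35.6 meV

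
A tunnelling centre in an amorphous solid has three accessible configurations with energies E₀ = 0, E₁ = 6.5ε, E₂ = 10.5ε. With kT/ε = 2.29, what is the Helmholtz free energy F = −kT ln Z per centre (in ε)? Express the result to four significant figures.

Eᵢ/kT = 0, 2.83843, 4.58515.
Z = Σ e^(−Eᵢ/kT) = e^(−0) + e^(−2.83843) + e^(−4.58515) = 1.00000 + 0.0585175 + 0.0102022 = 1.06872.
F = −kT ln Z = −2.29 × ln(1.06872) = −2.29 × 0.0664617 = -0.1522 ε.

-0.1522 ε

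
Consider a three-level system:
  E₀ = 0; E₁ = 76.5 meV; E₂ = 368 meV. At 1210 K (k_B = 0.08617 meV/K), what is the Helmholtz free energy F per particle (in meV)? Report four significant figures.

-42.93 meV

k_BT = 0.08617 × 1210 K = 104.266 meV.
Eᵢ/kT = 0, 0.733700, 3.52943.
Z = Σ e^(−Eᵢ/kT) = e^(−0) + e^(−0.733700) + e^(−3.52943) = 1.00000 + 0.480129 + 0.0293216 = 1.50945.
F = −kT ln Z = −104.266 × ln(1.50945) = −104.266 × 0.411745 = -42.93 meV.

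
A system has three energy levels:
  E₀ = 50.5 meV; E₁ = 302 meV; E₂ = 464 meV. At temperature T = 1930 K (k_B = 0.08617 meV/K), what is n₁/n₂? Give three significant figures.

2.65

k_BT = 0.08617 × 1930 K = 166.31 meV.
n₁/n₂ = exp[−(E₁−E₂)/kT] = exp(−(-162 meV)/(166.31 meV)) = exp(0.97408) = 2.65.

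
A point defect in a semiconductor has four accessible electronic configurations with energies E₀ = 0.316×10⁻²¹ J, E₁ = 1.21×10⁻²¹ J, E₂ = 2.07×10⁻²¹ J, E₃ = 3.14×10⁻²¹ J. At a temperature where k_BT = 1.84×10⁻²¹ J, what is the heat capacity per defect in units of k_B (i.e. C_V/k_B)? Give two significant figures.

0.25

Eᵢ/kT = 0.1717, 0.6576, 1.125, 1.707.
Z = Σ e^(−Eᵢ/kT) = e^(−0.1717) + e^(−0.6576) + e^(−1.125) + e^(−1.707) = 0.8422 + 0.5181 + 0.3247 + 0.1814 = 1.866.
⟨E⟩ = 1.144, ⟨E²⟩ = 2.156.
C_V/k_B = (⟨E²⟩ − ⟨E⟩²)/(kT)² = (2.156 − 1.309)/3.386 = 0.25.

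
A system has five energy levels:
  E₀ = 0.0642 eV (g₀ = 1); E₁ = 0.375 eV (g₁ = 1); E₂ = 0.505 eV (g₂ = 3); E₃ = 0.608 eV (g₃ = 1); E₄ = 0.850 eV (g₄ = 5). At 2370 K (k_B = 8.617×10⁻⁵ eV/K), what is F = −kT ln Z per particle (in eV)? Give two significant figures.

-0.049 eV

k_BT = 8.617×10⁻⁵ × 2370 K = 0.2042 eV.
Eᵢ/kT = 0.3144, 1.836, 2.473, 2.977, 4.163.
Z = Σ gᵢe^(−Eᵢ/kT) = 1·e^(−0.3144) + 1·e^(−1.836) + 3·e^(−2.473) + 1·e^(−2.977) + 5·e^(−4.163) = 0.7302 + 0.1595 + 0.2530 + 0.05095 + 0.07780 = 1.271.
F = −kT ln Z = −0.2042 × ln(1.271) = −0.2042 × 0.2398 = -0.049 eV.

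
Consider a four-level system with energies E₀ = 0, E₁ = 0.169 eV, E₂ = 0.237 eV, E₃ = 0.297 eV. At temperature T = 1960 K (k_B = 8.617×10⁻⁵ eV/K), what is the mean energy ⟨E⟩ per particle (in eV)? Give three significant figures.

0.0961 eV

k_BT = 8.617×10⁻⁵ × 1960 K = 0.16889 eV.
Eᵢ/kT = 0, 1.0007, 1.4033, 1.7585.
Z = Σ e^(−Eᵢ/kT) = e^(−0) + e^(−1.0007) + e^(−1.4033) + e^(−1.7585) = 1.0000 + 0.36762 + 0.24578 + 0.17230 = 1.7857.
⟨E⟩ = Σ Eᵢ e^(−Eᵢ/kT) / Z = (0·1.0000 + 0.169·0.36762 + 0.237·0.24578 + 0.297·0.17230) / 1.7857 = 0.0961 eV.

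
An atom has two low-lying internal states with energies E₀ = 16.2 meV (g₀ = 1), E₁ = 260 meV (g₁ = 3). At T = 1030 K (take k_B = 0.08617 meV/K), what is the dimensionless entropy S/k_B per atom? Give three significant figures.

k_BT = 0.08617 × 1030 K = 88.755 meV.
Eᵢ/kT = 0.18252, 2.9294.
Z = Σ gᵢe^(−Eᵢ/kT) = 1·e^(−0.18252) + 3·e^(−2.9294) = 0.83317 + 0.16029 = 0.99346.
⟨E⟩ = Σ EᵢPᵢ = 55.536 meV.
S/k_B = ln Z + ⟨E⟩/kT = ln(0.99346) + 55.536/88.755 = -0.0065615 + 0.62572 = 0.619.

0.619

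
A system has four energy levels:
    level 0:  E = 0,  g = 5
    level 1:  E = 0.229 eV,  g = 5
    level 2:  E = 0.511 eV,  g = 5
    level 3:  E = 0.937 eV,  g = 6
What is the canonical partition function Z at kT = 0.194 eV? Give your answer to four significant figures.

Eᵢ/kT = 0, 1.18041, 2.63402, 4.82990.
Z = Σ gᵢe^(−Eᵢ/kT) = 5·e^(−0) + 5·e^(−1.18041) + 5·e^(−2.63402) + 6·e^(−4.82990) = 5.00000 + 1.53576 + 0.358946 + 0.0479239 = 6.94263.

Z = 6.943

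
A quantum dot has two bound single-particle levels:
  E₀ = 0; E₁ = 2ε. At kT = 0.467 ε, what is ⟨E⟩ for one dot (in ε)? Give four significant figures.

Eᵢ/kT = 0, 4.28266.
Z = Σ e^(−Eᵢ/kT) = e^(−0) + e^(−4.28266) = 1.00000 + 0.0138059 = 1.01381.
⟨E⟩ = Σ Eᵢ e^(−Eᵢ/kT) / Z = (0·1.00000 + 2·0.0138059) / 1.01381 = 0.02724 ε.

0.02724 ε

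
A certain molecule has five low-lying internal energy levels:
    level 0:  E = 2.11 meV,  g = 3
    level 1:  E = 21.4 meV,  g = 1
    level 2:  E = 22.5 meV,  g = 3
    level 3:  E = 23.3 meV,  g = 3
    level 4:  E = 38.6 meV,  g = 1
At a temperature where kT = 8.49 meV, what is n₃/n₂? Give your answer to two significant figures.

0.91

n₃/n₂ = (g₃/g₂) exp[−(E₃−E₂)/kT] = (3/3) × exp(−(0.8 meV)/(8.49 meV)) = (3/3) × exp(-0.09423) = 0.91.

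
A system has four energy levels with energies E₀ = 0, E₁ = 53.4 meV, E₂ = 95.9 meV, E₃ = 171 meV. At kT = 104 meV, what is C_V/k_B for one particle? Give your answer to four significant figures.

Eᵢ/kT = 0, 0.513462, 0.922115, 1.64423.
Z = Σ e^(−Eᵢ/kT) = e^(−0) + e^(−0.513462) + e^(−0.922115) + e^(−1.64423) = 1.00000 + 0.598420 + 0.397677 + 0.193161 = 2.18926.
⟨E⟩ = 47.1042 meV, ⟨E²⟩ = 5030.02 meV².
C_V/k_B = (⟨E²⟩ − ⟨E⟩²)/(kT)² = (5030.02 − 2218.81)/10816.0 = 0.2599.

0.2599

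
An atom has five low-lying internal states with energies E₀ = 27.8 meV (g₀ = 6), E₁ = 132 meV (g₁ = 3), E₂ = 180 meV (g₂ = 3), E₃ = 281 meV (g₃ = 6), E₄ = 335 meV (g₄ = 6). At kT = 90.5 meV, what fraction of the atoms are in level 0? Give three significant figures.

Eᵢ/kT = 0.30718, 1.4586, 1.9890, 3.1050, 3.7017.
Z = Σ gᵢe^(−Eᵢ/kT) = 6·e^(−0.30718) + 3·e^(−1.4586) + 3·e^(−1.9890) + 6·e^(−3.1050) + 6·e^(−3.7017) = 4.4131 + 0.69768 + 0.41050 + 0.26895 + 0.14809 = 5.9383.
P₀ = g₀ e^(−E₀/kT) / Z = 4.4131/5.9383 = 0.743.

0.743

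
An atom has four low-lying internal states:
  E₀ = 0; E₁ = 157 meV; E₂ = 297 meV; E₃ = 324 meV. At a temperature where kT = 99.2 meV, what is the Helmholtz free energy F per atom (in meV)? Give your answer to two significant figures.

Eᵢ/kT = 0, 1.583, 2.994, 3.266.
Z = Σ e^(−Eᵢ/kT) = e^(−0) + e^(−1.583) + e^(−2.994) + e^(−3.266) = 1.000 + 0.2054 + 0.05009 + 0.03816 = 1.294.
F = −kT ln Z = −99.2 × ln(1.294) = −99.2 × 0.2577 = -26 meV.

-26 meV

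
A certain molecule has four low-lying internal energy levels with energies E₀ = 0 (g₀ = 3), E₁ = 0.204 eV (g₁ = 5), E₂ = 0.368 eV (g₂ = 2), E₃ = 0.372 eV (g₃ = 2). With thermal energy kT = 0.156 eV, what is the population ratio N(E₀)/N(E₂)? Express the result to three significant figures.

n₀/n₂ = (g₀/g₂) exp[−(E₀−E₂)/kT] = (3/2) × exp(−(-0.368 eV)/(0.156 eV)) = (3/2) × exp(2.3590) = 15.9.

15.9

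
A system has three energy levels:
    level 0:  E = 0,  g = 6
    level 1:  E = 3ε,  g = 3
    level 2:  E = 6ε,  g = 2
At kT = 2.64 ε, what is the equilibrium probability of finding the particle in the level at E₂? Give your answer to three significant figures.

Eᵢ/kT = 0, 1.1364, 2.2727.
Z = Σ gᵢe^(−Eᵢ/kT) = 6·e^(−0) + 3·e^(−1.1364) + 2·e^(−2.2727) = 6.0000 + 0.96292 + 0.20607 = 7.1690.
P₂ = g₂ e^(−E₂/kT) / Z = 0.20607/7.1690 = 0.0287.

0.0287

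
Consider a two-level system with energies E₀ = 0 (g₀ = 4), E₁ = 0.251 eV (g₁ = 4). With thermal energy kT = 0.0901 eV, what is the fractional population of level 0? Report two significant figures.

Eᵢ/kT = 0, 2.786.
Z = Σ gᵢe^(−Eᵢ/kT) = 4·e^(−0) + 4·e^(−2.786) = 4.000 + 0.2467 = 4.247.
P₀ = g₀ e^(−E₀/kT) / Z = 4.000/4.247 = 0.94.

0.94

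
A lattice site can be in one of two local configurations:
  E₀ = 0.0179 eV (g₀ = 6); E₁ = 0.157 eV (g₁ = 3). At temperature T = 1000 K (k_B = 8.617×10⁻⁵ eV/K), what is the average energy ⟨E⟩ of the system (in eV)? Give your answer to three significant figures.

0.0305 eV

k_BT = 8.617×10⁻⁵ × 1000 K = 0.086170 eV.
Eᵢ/kT = 0.20773, 1.8220.
Z = Σ gᵢe^(−Eᵢ/kT) = 6·e^(−0.20773) + 3·e^(−1.8220) = 4.8746 + 0.48511 = 5.3597.
⟨E⟩ = Σ Eᵢ gᵢe^(−Eᵢ/kT) / Z = (0.0179·4.8746 + 0.157·0.48511) / 5.3597 = 0.0305 eV.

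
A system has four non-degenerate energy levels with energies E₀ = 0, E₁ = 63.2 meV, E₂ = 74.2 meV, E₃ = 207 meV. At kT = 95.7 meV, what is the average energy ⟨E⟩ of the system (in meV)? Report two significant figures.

Eᵢ/kT = 0, 0.6604, 0.7753, 2.163.
Z = Σ e^(−Eᵢ/kT) = e^(−0) + e^(−0.6604) + e^(−0.7753) + e^(−2.163) = 1.000 + 0.5166 + 0.4606 + 0.1150 = 2.092.
⟨E⟩ = Σ Eᵢ e^(−Eᵢ/kT) / Z = (0·1.000 + 63.2·0.5166 + 74.2·0.4606 + 207·0.1150) / 2.092 = 43 meV.

43 meV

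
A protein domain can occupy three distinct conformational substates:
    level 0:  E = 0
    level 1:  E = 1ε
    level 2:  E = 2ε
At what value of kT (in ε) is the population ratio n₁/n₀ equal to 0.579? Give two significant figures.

1.8 ε

n₁/n₀ = exp[−(E₁−E₀)/kT] = 0.579.
⇒ (E₁−E₀)/kT = ln(1/0.579) = ln(1.727) = 0.5464.
kT = 1ε / 0.5464 = 1.8 ε.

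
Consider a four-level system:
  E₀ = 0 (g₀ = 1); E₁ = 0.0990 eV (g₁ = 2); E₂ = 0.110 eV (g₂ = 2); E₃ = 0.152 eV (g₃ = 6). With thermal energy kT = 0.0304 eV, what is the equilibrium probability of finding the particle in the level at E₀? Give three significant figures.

Eᵢ/kT = 0, 3.2566, 3.6184, 5.0000.
Z = Σ gᵢe^(−Eᵢ/kT) = 1·e^(−0) + 2·e^(−3.2566) + 2·e^(−3.6184) + 6·e^(−5.0000) = 1.0000 + 0.077038 + 0.053651 + 0.040428 = 1.1711.
P₀ = g₀ e^(−E₀/kT) / Z = 1.0000/1.1711 = 0.854.

0.854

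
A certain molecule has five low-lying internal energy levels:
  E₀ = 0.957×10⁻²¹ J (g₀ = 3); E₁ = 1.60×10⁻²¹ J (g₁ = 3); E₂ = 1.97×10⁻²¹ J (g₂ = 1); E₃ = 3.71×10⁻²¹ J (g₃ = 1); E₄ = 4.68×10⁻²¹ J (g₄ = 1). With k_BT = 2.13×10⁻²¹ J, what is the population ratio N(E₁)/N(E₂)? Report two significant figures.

n₁/n₂ = (g₁/g₂) exp[−(E₁−E₂)/kT] = (3/1) × exp(−(-0.37 ×10⁻²¹ J)/(2.13 ×10⁻²¹ J)) = (3/1) × exp(0.1737) = 3.6.

3.6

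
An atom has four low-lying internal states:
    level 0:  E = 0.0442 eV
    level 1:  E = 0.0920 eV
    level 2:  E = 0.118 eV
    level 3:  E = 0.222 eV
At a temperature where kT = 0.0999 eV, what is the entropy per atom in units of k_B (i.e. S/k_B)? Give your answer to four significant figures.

1.237

Eᵢ/kT = 0.442442, 0.920921, 1.18118, 2.22222.
Z = Σ e^(−Eᵢ/kT) = e^(−0.442442) + e^(−0.920921) + e^(−1.18118) + e^(−2.22222) = 0.642466 + 0.398152 + 0.306916 + 0.108368 = 1.45590.
⟨E⟩ = Σ EᵢPᵢ = 0.0860641 eV.
S/k_B = ln Z + ⟨E⟩/kT = ln(1.45590) + 0.0860641/0.0999 = 0.375624 + 0.861503 = 1.237.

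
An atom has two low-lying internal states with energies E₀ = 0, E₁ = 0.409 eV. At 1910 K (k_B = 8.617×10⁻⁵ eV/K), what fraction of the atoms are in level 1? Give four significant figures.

k_BT = 8.617×10⁻⁵ × 1910 K = 0.164585 eV.
Eᵢ/kT = 0, 2.48504.
Z = Σ e^(−Eᵢ/kT) = e^(−0) + e^(−2.48504) = 1.00000 + 0.0833222 = 1.08332.
P₁ = e^(−E₁/kT) / Z = 0.0833222/1.08332 = 0.07691.

0.07691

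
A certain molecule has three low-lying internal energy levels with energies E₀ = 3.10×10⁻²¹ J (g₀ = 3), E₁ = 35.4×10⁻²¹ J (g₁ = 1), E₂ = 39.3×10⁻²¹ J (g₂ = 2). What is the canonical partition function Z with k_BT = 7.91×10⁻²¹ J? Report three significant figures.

Eᵢ/kT = 0.39191, 4.4753, 4.9684.
Z = Σ gᵢe^(−Eᵢ/kT) = 3·e^(−0.39191) + 1·e^(−4.4753) + 2·e^(−4.9684) = 2.0273 + 0.011387 + 0.013909 = 2.0526.

Z = 2.05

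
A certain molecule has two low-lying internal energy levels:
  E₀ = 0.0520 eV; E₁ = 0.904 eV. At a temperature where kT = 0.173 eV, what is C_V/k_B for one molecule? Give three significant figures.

0.174

Eᵢ/kT = 0.30058, 5.2254.
Z = Σ e^(−Eᵢ/kT) = e^(−0.30058) + e^(−5.2254) = 0.74039 + 0.0053782 = 0.74577.
⟨E⟩ = 0.058144 eV, ⟨E²⟩ = 0.0085779 eV².
C_V/k_B = (⟨E²⟩ − ⟨E⟩²)/(kT)² = (0.0085779 − 0.0033807)/0.029929 = 0.174.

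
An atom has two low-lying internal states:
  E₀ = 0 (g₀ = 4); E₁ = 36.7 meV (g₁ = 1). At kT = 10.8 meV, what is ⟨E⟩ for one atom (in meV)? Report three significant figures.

0.304 meV

Eᵢ/kT = 0, 3.3981.
Z = Σ gᵢe^(−Eᵢ/kT) = 4·e^(−0) + 1·e^(−3.3981) = 4.0000 + 0.033437 = 4.0334.
⟨E⟩ = Σ Eᵢ gᵢe^(−Eᵢ/kT) / Z = (0·4.0000 + 36.7·0.033437) / 4.0334 = 0.304 meV.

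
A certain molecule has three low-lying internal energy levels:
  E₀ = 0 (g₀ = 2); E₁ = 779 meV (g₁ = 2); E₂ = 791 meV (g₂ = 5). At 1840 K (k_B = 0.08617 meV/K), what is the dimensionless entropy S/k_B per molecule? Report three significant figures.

k_BT = 0.08617 × 1840 K = 158.55 meV.
Eᵢ/kT = 0, 4.9133, 4.9890.
Z = Σ gᵢe^(−Eᵢ/kT) = 2·e^(−0) + 2·e^(−4.9133) + 5·e^(−4.9890) = 2.0000 + 0.014696 + 0.034062 = 2.0488.
⟨E⟩ = Σ EᵢPᵢ = 18.738 meV.
S/k_B = ln Z + ⟨E⟩/kT = ln(2.0488) + 18.738/158.55 = 0.71725 + 0.11818 = 0.835.

0.835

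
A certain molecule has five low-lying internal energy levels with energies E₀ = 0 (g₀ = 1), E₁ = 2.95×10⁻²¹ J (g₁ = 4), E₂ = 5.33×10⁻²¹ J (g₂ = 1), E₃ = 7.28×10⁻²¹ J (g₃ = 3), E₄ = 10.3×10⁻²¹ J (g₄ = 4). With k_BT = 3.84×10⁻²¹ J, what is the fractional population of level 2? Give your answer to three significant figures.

0.0652

Eᵢ/kT = 0, 0.76823, 1.3880, 1.8958, 2.6823.
Z = Σ gᵢe^(−Eᵢ/kT) = 1·e^(−0) + 4·e^(−0.76823) + 1·e^(−1.3880) + 3·e^(−1.8958) + 4·e^(−2.6823) = 1.0000 + 1.8553 + 0.24957 + 0.45059 + 0.27362 = 3.8291.
P₂ = g₂ e^(−E₂/kT) / Z = 0.24957/3.8291 = 0.0652.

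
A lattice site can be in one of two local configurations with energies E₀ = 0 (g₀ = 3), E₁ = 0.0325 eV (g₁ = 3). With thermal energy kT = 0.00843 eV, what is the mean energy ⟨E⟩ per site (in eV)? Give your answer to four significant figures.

Eᵢ/kT = 0, 3.85528.
Z = Σ gᵢe^(−Eᵢ/kT) = 3·e^(−0) + 3·e^(−3.85528) = 3.00000 + 0.0635030 = 3.06350.
⟨E⟩ = Σ Eᵢ gᵢe^(−Eᵢ/kT) / Z = (0·3.00000 + 0.0325·0.0635030) / 3.06350 = 0.0006737 eV.

0.0006737 eV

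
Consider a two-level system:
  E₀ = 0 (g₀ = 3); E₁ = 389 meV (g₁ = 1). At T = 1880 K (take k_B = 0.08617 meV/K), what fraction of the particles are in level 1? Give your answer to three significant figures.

0.0293

k_BT = 0.08617 × 1880 K = 162.00 meV.
Eᵢ/kT = 0, 2.4012.
Z = Σ gᵢe^(−Eᵢ/kT) = 3·e^(−0) + 1·e^(−2.4012) = 3.0000 + 0.090609 = 3.0906.
P₁ = g₁ e^(−E₁/kT) / Z = 0.090609/3.0906 = 0.0293.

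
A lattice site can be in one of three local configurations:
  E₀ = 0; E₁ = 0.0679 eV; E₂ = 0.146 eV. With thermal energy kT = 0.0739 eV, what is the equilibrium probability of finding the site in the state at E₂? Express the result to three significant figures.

Eᵢ/kT = 0, 0.91881, 1.9756.
Z = Σ e^(−Eᵢ/kT) = e^(−0) + e^(−0.91881) + e^(−1.9756) = 1.0000 + 0.39899 + 0.13868 = 1.5377.
P₂ = e^(−E₂/kT) / Z = 0.13868/1.5377 = 0.0902.

0.0902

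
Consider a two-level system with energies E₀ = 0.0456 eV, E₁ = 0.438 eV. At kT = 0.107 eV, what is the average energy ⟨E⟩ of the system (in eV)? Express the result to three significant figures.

Eᵢ/kT = 0.42617, 4.0935.
Z = Σ e^(−Eᵢ/kT) = e^(−0.42617) + e^(−4.0935) = 0.65301 + 0.016681 = 0.66969.
⟨E⟩ = Σ Eᵢ e^(−Eᵢ/kT) / Z = (0.0456·0.65301 + 0.438·0.016681) / 0.66969 = 0.0554 eV.

0.0554 eV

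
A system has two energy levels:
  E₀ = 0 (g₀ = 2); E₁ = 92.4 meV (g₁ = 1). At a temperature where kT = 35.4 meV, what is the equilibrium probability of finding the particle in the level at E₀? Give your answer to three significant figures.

Eᵢ/kT = 0, 2.6102.
Z = Σ gᵢe^(−Eᵢ/kT) = 2·e^(−0) + 1·e^(−2.6102) = 2.0000 + 0.073520 = 2.0735.
P₀ = g₀ e^(−E₀/kT) / Z = 2.0000/2.0735 = 0.965.

0.965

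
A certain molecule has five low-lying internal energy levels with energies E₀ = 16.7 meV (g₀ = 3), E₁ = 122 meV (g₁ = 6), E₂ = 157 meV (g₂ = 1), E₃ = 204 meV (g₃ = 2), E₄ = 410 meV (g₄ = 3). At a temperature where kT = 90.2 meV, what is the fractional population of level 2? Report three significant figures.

0.0393

Eᵢ/kT = 0.18514, 1.3525, 1.7406, 2.2616, 4.5455.
Z = Σ gᵢe^(−Eᵢ/kT) = 3·e^(−0.18514) + 6·e^(−1.3525) + 1·e^(−1.7406) + 2·e^(−2.2616) + 3·e^(−4.5455) = 2.4930 + 1.5516 + 0.17542 + 0.20837 + 0.031845 = 4.4602.
P₂ = g₂ e^(−E₂/kT) / Z = 0.17542/4.4602 = 0.0393.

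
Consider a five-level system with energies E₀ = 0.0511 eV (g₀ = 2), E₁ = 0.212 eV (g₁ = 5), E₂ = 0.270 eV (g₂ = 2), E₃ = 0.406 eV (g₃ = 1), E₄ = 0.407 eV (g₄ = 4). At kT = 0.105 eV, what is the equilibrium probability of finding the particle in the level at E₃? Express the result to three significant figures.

0.00973

Eᵢ/kT = 0.48667, 2.0190, 2.5714, 3.8667, 3.8762.
Z = Σ gᵢe^(−Eᵢ/kT) = 2·e^(−0.48667) + 5·e^(−2.0190) + 2·e^(−2.5714) + 1·e^(−3.8667) + 4·e^(−3.8762) = 1.2293 + 0.66394 + 0.15286 + 0.020927 + 0.082918 = 2.1499.
P₃ = g₃ e^(−E₃/kT) / Z = 0.020927/2.1499 = 0.00973.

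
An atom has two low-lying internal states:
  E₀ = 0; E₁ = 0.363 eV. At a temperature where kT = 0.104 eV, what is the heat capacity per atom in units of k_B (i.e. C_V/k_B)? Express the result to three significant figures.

Eᵢ/kT = 0, 3.4904.
Z = Σ e^(−Eᵢ/kT) = e^(−0) + e^(−3.4904) = 1.0000 + 0.030489 = 1.0305.
⟨E⟩ = 0.010740 eV, ⟨E²⟩ = 0.0038986 eV².
C_V/k_B = (⟨E²⟩ − ⟨E⟩²)/(kT)² = (0.0038986 − 0.00011535)/0.010816 = 0.350.

0.350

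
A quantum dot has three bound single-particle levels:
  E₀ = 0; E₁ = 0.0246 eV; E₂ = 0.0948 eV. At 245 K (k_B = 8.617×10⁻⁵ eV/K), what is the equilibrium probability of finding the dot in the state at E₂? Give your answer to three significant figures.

0.00848

k_BT = 8.617×10⁻⁵ × 245 K = 0.021112 eV.
Eᵢ/kT = 0, 1.1652, 4.4903.
Z = Σ e^(−Eᵢ/kT) = e^(−0) + e^(−1.1652) + e^(−4.4903) = 1.0000 + 0.31186 + 0.011217 = 1.3231.
P₂ = e^(−E₂/kT) / Z = 0.011217/1.3231 = 0.00848.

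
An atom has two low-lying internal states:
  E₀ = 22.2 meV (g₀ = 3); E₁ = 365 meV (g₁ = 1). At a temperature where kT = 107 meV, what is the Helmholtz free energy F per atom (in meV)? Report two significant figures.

Eᵢ/kT = 0.2075, 3.411.
Z = Σ gᵢe^(−Eᵢ/kT) = 3·e^(−0.2075) + 1·e^(−3.411) = 2.438 + 0.03301 = 2.471.
F = −kT ln Z = −107 × ln(2.471) = −107 × 0.9046 = -97 meV.

-97 meV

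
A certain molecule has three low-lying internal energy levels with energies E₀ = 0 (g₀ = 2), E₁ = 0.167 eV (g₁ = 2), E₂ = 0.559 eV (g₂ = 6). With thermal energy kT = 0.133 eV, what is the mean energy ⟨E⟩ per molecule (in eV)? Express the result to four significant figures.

0.05463 eV

Eᵢ/kT = 0, 1.25564, 4.20301.
Z = Σ gᵢe^(−Eᵢ/kT) = 2·e^(−0) + 2·e^(−1.25564) + 6·e^(−4.20301) = 2.00000 + 0.569787 + 0.0897030 = 2.65949.
⟨E⟩ = Σ Eᵢ gᵢe^(−Eᵢ/kT) / Z = (0·2.00000 + 0.167·0.569787 + 0.559·0.0897030) / 2.65949 = 0.05463 eV.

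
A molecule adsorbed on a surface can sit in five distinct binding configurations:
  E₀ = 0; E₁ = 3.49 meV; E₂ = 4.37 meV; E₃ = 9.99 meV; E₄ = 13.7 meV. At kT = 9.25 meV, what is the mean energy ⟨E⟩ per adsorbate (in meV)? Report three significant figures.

4.04 meV

Eᵢ/kT = 0, 0.37730, 0.47243, 1.0800, 1.4811.
Z = Σ e^(−Eᵢ/kT) = e^(−0) + e^(−0.37730) + e^(−0.47243) + e^(−1.0800) + e^(−1.4811) = 1.0000 + 0.68571 + 0.62349 + 0.33960 + 0.22739 = 2.8762.
⟨E⟩ = Σ Eᵢ e^(−Eᵢ/kT) / Z = (0·1.0000 + 3.49·0.68571 + 4.37·0.62349 + 9.99·0.33960 + 13.7·0.22739) / 2.8762 = 4.04 meV.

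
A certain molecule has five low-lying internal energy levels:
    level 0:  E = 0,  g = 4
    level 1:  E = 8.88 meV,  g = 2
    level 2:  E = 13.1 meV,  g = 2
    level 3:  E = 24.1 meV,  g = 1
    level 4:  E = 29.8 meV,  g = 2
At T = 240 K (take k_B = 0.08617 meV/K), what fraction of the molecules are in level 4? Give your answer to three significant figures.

0.0662

k_BT = 0.08617 × 240 K = 20.681 meV.
Eᵢ/kT = 0, 0.42938, 0.63343, 1.1653, 1.4409.
Z = Σ gᵢe^(−Eᵢ/kT) = 4·e^(−0) + 2·e^(−0.42938) + 2·e^(−0.63343) + 1·e^(−1.1653) + 2·e^(−1.4409) = 4.0000 + 1.3018 + 1.0615 + 0.31183 + 0.47343 = 7.1486.
P₄ = g₄ e^(−E₄/kT) / Z = 0.47343/7.1486 = 0.0662.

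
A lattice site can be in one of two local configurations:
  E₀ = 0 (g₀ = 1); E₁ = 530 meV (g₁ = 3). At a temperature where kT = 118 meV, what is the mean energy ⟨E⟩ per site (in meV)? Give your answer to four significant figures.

17.23 meV

Eᵢ/kT = 0, 4.49153.
Z = Σ gᵢe^(−Eᵢ/kT) = 1·e^(−0) + 3·e^(−4.49153) = 1.00000 + 0.0336105 = 1.03361.
⟨E⟩ = Σ Eᵢ gᵢe^(−Eᵢ/kT) / Z = (0·1.00000 + 530·0.0336105) / 1.03361 = 17.23 meV.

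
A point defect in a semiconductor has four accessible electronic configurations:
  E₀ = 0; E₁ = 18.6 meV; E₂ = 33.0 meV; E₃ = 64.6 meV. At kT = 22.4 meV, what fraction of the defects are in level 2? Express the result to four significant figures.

Eᵢ/kT = 0, 0.830357, 1.47321, 2.88393.
Z = Σ e^(−Eᵢ/kT) = e^(−0) + e^(−0.830357) + e^(−1.47321) + e^(−2.88393) = 1.00000 + 0.435894 + 0.229189 + 0.0559146 = 1.72100.
P₂ = e^(−E₂/kT) / Z = 0.229189/1.72100 = 0.1332.

0.1332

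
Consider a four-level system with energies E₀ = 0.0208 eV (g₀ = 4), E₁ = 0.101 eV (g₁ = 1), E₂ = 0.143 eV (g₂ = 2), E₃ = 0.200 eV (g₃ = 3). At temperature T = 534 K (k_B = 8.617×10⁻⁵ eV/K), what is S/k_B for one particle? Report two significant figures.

k_BT = 8.617×10⁻⁵ × 534 K = 0.04601 eV.
Eᵢ/kT = 0.4521, 2.195, 3.108, 4.347.
Z = Σ gᵢe^(−Eᵢ/kT) = 4·e^(−0.4521) + 1·e^(−2.195) + 2·e^(−3.108) + 3·e^(−4.347) = 2.545 + 0.1114 + 0.08938 + 0.03884 = 2.785.
⟨E⟩ = Σ EᵢPᵢ = 0.03043 eV.
S/k_B = ln Z + ⟨E⟩/kT = ln(2.785) + 0.03043/0.04601 = 1.024 + 0.6614 = 1.7.

1.7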